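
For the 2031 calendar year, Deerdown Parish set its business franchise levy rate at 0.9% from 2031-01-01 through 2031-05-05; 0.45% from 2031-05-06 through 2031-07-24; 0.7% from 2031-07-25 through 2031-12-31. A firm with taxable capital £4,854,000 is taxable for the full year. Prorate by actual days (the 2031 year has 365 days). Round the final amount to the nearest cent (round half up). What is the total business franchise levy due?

£34,642.93

2031-01-01 to 2031-05-05: 125 days at 0.9% → £4,854,000 × 0.9% × 125/365 = £14,960.9589
2031-05-06 to 2031-07-24: 80 days at 0.45% → £4,854,000 × 0.45% × 80/365 = £4,787.5068
2031-07-25 to 2031-12-31: 160 days at 0.7% → £4,854,000 × 0.7% × 160/365 = £14,894.4658
Total = £34,642.9315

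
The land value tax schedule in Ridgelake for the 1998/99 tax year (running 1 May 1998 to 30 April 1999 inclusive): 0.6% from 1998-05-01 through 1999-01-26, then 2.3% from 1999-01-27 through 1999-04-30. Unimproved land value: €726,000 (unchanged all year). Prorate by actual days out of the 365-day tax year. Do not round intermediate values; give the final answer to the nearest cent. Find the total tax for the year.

1998-05-01 to 1999-01-26: 271 days at 0.6% → €726,000 × 0.6% × 271/365 = €3,234.1808
1999-01-27 to 1999-04-30: 94 days at 2.3% → €726,000 × 2.3% × 94/365 = €4,300.3068
Total = €7,534.4877

€7,534.49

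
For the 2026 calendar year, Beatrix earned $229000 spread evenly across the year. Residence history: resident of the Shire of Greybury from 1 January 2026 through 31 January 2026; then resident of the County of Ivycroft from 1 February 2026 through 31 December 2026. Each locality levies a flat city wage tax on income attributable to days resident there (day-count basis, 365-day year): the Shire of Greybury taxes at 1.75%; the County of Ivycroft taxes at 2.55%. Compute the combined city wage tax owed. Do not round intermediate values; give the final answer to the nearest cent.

The Shire of Greybury, 1 January – 31 January 2026: 31 days → $229000 × 1.75% × 31/365 = $340.3630
The County of Ivycroft, 1 February – 31 December 2026: 334 days → $229000 × 2.55% × 334/365 = $5343.5425
Total = $5683.9055

$5683.91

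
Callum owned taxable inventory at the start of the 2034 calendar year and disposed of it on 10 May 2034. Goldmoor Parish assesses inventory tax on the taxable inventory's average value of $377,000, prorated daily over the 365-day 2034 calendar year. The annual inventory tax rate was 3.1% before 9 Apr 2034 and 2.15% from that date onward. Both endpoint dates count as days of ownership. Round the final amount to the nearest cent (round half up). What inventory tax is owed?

1 Jan – 8 Apr 2034: 98 days at 3.1% → $377,000 × 3.1% × 98/365 = $3,137.8795
9 Apr – 10 May 2034: 32 days at 2.15% → $377,000 × 2.15% × 32/365 = $710.6192
Total = $3,848.4986

$3,848.50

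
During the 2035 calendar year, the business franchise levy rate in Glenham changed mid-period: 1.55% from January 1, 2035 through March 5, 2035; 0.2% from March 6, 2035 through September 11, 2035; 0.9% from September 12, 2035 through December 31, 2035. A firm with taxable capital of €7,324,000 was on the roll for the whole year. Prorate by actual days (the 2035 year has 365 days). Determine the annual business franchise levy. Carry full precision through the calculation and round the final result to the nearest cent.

€47,575.90

January 1 – March 5, 2035: 64 days at 1.55% → €7,324,000 × 1.55% × 64/365 = €19,905.2274
March 6 – September 11, 2035: 190 days at 0.2% → €7,324,000 × 0.2% × 190/365 = €7,624.9863
September 12 – December 31, 2035: 111 days at 0.9% → €7,324,000 × 0.9% × 111/365 = €20,045.6877
Total = €47,575.9014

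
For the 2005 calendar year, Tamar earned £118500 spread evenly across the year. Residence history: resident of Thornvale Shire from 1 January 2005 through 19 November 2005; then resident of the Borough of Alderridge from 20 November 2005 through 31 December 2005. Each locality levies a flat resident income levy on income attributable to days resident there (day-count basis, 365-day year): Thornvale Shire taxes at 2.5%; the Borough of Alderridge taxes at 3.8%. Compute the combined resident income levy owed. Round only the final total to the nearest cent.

Thornvale Shire, 1 January – 19 November 2005: 323 days → £118500 × 2.5% × 323/365 = £2621.6096
The Borough of Alderridge, 20 November – 31 December 2005: 42 days → £118500 × 3.8% × 42/365 = £518.1534
Total = £3139.7630

£3139.76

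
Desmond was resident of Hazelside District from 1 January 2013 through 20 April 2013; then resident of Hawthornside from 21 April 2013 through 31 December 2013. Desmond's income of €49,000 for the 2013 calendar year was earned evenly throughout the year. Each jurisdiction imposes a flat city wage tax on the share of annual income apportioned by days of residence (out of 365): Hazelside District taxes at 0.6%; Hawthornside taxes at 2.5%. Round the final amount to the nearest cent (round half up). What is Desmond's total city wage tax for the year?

€944.42

Hazelside District, 1 January – 20 April 2013: 110 days → €49,000 × 0.6% × 110/365 = €88.6027
Hawthornside, 21 April – 31 December 2013: 255 days → €49,000 × 2.5% × 255/365 = €855.8219
Total = €944.4247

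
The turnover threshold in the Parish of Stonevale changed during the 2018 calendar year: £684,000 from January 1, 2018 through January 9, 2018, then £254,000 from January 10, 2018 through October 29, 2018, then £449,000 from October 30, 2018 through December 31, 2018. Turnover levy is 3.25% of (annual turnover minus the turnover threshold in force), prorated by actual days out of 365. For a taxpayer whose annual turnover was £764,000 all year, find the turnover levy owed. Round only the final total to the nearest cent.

January 1 – January 9, 2018: 9 days, exemption £684,000 → (£764,000 − £684,000) × 3.25% × 9/365 = £64.1096
January 10 – October 29, 2018: 293 days, exemption £254,000 → (£764,000 − £254,000) × 3.25% × 293/365 = £13,305.4110
October 30 – December 31, 2018: 63 days, exemption £449,000 → (£764,000 − £449,000) × 3.25% × 63/365 = £1,767.0205
Total = £15,136.5411

£15,136.54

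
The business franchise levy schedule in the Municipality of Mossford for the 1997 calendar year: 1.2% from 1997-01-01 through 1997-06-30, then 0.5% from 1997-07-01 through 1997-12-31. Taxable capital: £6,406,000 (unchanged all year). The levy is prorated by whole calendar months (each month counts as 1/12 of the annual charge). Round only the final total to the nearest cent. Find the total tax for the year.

1997-01-01 to 1997-06-30: 6 months at 1.2% → £6,406,000 × 1.2% × 6/12 = £38,436.0000
1997-07-01 to 1997-12-31: 6 months at 0.5% → £6,406,000 × 0.5% × 6/12 = £16,015.0000
Total = £54,451.0000

£54,451.00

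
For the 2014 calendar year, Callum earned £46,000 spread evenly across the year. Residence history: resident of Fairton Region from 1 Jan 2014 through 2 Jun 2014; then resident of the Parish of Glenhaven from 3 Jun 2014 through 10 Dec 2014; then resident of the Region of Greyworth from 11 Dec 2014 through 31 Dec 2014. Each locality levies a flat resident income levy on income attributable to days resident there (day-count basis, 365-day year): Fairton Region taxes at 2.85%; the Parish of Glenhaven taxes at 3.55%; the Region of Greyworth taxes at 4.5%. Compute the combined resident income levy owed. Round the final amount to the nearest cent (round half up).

£1,523.17

Fairton Region, 1 Jan – 2 Jun 2014: 153 days → £46,000 × 2.85% × 153/365 = £549.5425
The Parish of Glenhaven, 3 Jun – 10 Dec 2014: 191 days → £46,000 × 3.55% × 191/365 = £854.5288
The Region of Greyworth, 11 Dec – 31 Dec 2014: 21 days → £46,000 × 4.5% × 21/365 = £119.0959
Total = £1,523.1671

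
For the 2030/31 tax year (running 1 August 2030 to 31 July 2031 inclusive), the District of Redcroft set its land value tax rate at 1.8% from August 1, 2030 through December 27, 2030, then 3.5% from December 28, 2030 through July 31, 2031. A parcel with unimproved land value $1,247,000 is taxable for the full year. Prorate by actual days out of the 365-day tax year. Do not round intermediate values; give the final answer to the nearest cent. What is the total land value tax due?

August 1 – December 27, 2030: 149 days at 1.8% → $1,247,000 × 1.8% × 149/365 = $9,162.8877
December 28, 2030 – July 31, 2031: 216 days at 3.5% → $1,247,000 × 3.5% × 216/365 = $25,828.2740
Total = $34,991.1616

$34,991.16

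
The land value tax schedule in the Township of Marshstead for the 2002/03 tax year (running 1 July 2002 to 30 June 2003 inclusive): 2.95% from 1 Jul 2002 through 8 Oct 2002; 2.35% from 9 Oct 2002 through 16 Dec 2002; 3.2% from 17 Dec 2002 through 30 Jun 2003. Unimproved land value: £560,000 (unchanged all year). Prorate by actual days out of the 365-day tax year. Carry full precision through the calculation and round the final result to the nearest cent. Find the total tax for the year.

1 Jul – 8 Oct 2002: 100 days at 2.95% → £560,000 × 2.95% × 100/365 = £4,526.0274
9 Oct – 16 Dec 2002: 69 days at 2.35% → £560,000 × 2.35% × 69/365 = £2,487.7808
17 Dec 2002 – 30 Jun 2003: 196 days at 3.2% → £560,000 × 3.2% × 196/365 = £9,622.7945
Total = £16,636.6027

£16,636.60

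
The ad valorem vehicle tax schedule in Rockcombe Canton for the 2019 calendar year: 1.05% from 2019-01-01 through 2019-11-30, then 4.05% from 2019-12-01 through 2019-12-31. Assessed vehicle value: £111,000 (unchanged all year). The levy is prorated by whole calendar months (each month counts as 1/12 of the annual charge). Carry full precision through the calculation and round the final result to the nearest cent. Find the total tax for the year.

£1,443.00

2019-01-01 to 2019-11-30: 11 months at 1.05% → £111,000 × 1.05% × 11/12 = £1,068.3750
2019-12-01 to 2019-12-31: 1 month at 4.05% → £111,000 × 4.05% × 1/12 = £374.6250
Total = £1,443.0000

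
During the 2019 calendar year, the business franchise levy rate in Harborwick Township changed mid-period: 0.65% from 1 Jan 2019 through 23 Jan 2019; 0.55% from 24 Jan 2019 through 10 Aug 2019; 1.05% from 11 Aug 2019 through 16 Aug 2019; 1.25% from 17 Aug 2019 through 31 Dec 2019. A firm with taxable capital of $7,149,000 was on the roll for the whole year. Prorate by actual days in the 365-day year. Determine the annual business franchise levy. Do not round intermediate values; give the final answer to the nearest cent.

1 Jan – 23 Jan 2019: 23 days at 0.65% → $7,149,000 × 0.65% × 23/365 = $2,928.1521
24 Jan – 10 Aug 2019: 199 days at 0.55% → $7,149,000 × 0.55% × 199/365 = $21,437.2068
11 Aug – 16 Aug 2019: 6 days at 1.05% → $7,149,000 × 1.05% × 6/365 = $1,233.9370
17 Aug – 31 Dec 2019: 137 days at 1.25% → $7,149,000 × 1.25% × 137/365 = $33,541.5411
Total = $59,140.8370

$59,140.84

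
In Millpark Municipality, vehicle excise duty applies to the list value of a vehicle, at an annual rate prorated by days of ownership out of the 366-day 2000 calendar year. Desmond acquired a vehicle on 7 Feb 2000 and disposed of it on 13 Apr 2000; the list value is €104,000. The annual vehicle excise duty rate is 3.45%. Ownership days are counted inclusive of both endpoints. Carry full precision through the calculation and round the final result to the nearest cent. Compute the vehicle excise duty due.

€656.82

Days held (7 Feb – 13 Apr 2000): 67 out of 366
Tax = €104,000 × 3.45% × 67/366 = €656.8197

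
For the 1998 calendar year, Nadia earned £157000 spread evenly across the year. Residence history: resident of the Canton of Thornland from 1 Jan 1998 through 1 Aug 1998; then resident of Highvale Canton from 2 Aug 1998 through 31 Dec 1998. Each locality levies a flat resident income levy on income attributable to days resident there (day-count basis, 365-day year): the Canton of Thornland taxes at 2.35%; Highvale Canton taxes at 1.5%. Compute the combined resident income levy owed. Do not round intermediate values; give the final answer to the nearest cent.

£3133.76

The Canton of Thornland, 1 Jan – 1 Aug 1998: 213 days → £157000 × 2.35% × 213/365 = £2153.0507
Highvale Canton, 2 Aug – 31 Dec 1998: 152 days → £157000 × 1.5% × 152/365 = £980.7123
Total = £3133.7630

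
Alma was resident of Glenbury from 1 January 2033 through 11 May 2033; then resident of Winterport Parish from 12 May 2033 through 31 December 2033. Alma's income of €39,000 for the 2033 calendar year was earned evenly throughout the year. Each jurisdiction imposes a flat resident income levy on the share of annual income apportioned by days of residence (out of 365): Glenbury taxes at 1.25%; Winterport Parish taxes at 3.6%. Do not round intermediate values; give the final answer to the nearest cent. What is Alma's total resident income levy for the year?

Glenbury, 1 January – 11 May 2033: 131 days → €39,000 × 1.25% × 131/365 = €174.9658
Winterport Parish, 12 May – 31 December 2033: 234 days → €39,000 × 3.6% × 234/365 = €900.0986
Total = €1,075.0644

€1,075.06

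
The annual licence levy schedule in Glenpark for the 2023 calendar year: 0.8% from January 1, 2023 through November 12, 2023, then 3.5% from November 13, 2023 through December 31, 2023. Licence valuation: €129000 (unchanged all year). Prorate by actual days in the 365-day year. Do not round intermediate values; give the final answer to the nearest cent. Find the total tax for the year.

January 1 – November 12, 2023: 316 days at 0.8% → €129000 × 0.8% × 316/365 = €893.4575
November 13 – December 31, 2023: 49 days at 3.5% → €129000 × 3.5% × 49/365 = €606.1233
Total = €1499.5808

€1499.58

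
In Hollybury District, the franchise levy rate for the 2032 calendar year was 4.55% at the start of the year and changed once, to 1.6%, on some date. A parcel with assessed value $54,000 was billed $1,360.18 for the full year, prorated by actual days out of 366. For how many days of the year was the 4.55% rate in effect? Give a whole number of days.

Let d = days at the first rate; then 366 − d days at the second rate.
$54,000 × [4.55%·d + 1.6%·(366−d)] / 366 = $1,360.18
Solving gives d = 114, so the new rate took effect on 24 Apr 2032.

114 days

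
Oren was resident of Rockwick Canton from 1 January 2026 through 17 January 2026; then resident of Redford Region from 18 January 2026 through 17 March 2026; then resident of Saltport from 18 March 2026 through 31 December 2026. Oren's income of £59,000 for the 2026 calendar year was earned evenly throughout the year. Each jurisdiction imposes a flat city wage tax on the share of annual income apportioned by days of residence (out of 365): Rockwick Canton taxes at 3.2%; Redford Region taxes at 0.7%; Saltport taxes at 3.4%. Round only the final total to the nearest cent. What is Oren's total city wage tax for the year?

£1,743.01

Rockwick Canton, 1 January – 17 January 2026: 17 days → £59,000 × 3.2% × 17/365 = £87.9342
Redford Region, 18 January – 17 March 2026: 59 days → £59,000 × 0.7% × 59/365 = £66.7589
Saltport, 18 March – 31 December 2026: 289 days → £59,000 × 3.4% × 289/365 = £1,588.3123
Total = £1,743.0055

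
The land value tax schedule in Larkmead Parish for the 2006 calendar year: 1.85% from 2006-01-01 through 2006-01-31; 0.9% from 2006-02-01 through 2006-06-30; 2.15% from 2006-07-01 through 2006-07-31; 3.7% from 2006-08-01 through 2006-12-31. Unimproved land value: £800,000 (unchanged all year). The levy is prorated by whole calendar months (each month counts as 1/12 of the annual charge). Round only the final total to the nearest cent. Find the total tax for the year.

£18,000.00

2006-01-01 to 2006-01-31: 1 month at 1.85% → £800,000 × 1.85% × 1/12 = £1,233.3333
2006-02-01 to 2006-06-30: 5 months at 0.9% → £800,000 × 0.9% × 5/12 = £3,000.0000
2006-07-01 to 2006-07-31: 1 month at 2.15% → £800,000 × 2.15% × 1/12 = £1,433.3333
2006-08-01 to 2006-12-31: 5 months at 3.7% → £800,000 × 3.7% × 5/12 = £12,333.3333
Total = £18,000.0000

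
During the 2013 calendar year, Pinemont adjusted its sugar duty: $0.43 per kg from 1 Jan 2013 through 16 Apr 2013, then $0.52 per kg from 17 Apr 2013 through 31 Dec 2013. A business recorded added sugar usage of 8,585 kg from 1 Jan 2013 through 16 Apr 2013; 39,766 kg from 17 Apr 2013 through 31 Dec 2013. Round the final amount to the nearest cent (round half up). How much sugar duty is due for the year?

$24,369.87

1 Jan – 16 Apr 2013: 8,585 kg at $0.43/kg → $3,691.55
17 Apr – 31 Dec 2013: 39,766 kg at $0.52/kg → $20,678.32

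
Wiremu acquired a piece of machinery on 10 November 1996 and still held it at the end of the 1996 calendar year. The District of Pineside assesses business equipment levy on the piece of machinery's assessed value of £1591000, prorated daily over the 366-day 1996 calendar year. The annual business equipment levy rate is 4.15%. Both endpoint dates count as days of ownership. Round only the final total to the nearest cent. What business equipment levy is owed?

£9380.81

Days held (10 November – 31 December 1996): 52 out of 366
Tax = £1591000 × 4.15% × 52/366 = £9380.8142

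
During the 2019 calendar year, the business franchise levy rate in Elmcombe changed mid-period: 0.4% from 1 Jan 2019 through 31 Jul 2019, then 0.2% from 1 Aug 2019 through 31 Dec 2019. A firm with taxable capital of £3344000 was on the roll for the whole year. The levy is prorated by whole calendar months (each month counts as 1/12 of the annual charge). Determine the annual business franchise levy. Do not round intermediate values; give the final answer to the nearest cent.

£10589.33

1 Jan – 31 Jul 2019: 7 months at 0.4% → £3344000 × 0.4% × 7/12 = £7802.6667
1 Aug – 31 Dec 2019: 5 months at 0.2% → £3344000 × 0.2% × 5/12 = £2786.6667
Total = £10589.3333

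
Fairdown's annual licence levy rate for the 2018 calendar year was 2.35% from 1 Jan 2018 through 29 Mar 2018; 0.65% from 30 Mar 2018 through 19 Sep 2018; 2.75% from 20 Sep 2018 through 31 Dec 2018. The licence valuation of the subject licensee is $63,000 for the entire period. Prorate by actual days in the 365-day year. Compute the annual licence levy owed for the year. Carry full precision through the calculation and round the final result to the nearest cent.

1 Jan – 29 Mar 2018: 88 days at 2.35% → $63,000 × 2.35% × 88/365 = $356.9425
30 Mar – 19 Sep 2018: 174 days at 0.65% → $63,000 × 0.65% × 174/365 = $195.2137
20 Sep – 31 Dec 2018: 103 days at 2.75% → $63,000 × 2.75% × 103/365 = $488.8973
Total = $1,041.0534

$1,041.05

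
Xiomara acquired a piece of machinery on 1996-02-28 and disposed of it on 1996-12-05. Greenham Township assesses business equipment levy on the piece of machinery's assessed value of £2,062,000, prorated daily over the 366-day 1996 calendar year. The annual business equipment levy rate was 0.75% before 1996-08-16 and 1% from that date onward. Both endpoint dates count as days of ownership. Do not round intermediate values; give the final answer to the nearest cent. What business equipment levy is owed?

1996-02-28 to 1996-08-15: 170 days at 0.75% → £2,062,000 × 0.75% × 170/366 = £7,183.1967
1996-08-16 to 1996-12-05: 112 days at 1% → £2,062,000 × 1% × 112/366 = £6,309.9454
Total = £13,493.1421

£13,493.14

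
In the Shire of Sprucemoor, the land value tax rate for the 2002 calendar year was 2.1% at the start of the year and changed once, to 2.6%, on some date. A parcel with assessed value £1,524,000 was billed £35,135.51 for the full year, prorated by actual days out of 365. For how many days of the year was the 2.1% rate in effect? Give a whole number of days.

Let d = days at the first rate; then 365 − d days at the second rate.
£1,524,000 × [2.1%·d + 2.6%·(365−d)] / 365 = £35,135.51
Solving gives d = 215, so the new rate took effect on August 4, 2002.

215 days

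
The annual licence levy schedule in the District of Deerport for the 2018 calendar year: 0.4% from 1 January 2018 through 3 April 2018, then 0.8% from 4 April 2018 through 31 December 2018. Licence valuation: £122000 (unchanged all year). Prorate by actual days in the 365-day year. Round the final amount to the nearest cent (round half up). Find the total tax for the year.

1 January – 3 April 2018: 93 days at 0.4% → £122000 × 0.4% × 93/365 = £124.3397
4 April – 31 December 2018: 272 days at 0.8% → £122000 × 0.8% × 272/365 = £727.3205
Total = £851.6603

£851.66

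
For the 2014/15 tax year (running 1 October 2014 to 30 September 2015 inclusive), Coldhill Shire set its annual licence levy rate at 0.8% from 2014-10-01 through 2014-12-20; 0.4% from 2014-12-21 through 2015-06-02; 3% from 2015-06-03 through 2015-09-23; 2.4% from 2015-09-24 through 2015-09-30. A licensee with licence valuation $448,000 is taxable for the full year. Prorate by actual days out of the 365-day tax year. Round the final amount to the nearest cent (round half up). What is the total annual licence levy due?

$5,967.61

2014-10-01 to 2014-12-20: 81 days at 0.8% → $448,000 × 0.8% × 81/365 = $795.3534
2014-12-21 to 2015-06-02: 164 days at 0.4% → $448,000 × 0.4% × 164/365 = $805.1726
2015-06-03 to 2015-09-23: 113 days at 3% → $448,000 × 3% × 113/365 = $4,160.8767
2015-09-24 to 2015-09-30: 7 days at 2.4% → $448,000 × 2.4% × 7/365 = $206.2027
Total = $5,967.6055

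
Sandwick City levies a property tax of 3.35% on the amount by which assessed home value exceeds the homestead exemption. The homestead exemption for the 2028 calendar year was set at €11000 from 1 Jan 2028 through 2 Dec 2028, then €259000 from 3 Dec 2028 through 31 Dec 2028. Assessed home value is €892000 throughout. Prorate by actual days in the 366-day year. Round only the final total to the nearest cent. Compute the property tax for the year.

1 Jan – 2 Dec 2028: 337 days, exemption €11000 → (€892000 − €11000) × 3.35% × 337/366 = €27174.9986
3 Dec – 31 Dec 2028: 29 days, exemption €259000 → (€892000 − €259000) × 3.35% × 29/366 = €1680.2172
Total = €28855.2158

€28855.22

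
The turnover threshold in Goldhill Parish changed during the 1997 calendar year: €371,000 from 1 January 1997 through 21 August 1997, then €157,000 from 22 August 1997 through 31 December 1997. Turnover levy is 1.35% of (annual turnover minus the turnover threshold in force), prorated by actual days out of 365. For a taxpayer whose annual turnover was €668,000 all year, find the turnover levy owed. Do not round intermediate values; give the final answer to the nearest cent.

€5,054.29

1 January – 21 August 1997: 233 days, exemption €371,000 → (€668,000 − €371,000) × 1.35% × 233/365 = €2,559.4890
22 August – 31 December 1997: 132 days, exemption €157,000 → (€668,000 − €157,000) × 1.35% × 132/365 = €2,494.8000
Total = €5,054.2890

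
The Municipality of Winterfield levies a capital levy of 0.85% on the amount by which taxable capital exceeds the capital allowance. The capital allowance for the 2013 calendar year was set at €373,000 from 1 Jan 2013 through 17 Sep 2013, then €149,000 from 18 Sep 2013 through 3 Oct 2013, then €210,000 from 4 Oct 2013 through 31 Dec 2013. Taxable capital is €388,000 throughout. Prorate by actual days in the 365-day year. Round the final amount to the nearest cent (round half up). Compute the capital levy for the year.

1 Jan – 17 Sep 2013: 260 days, exemption €373,000 → (€388,000 − €373,000) × 0.85% × 260/365 = €90.8219
18 Sep – 3 Oct 2013: 16 days, exemption €149,000 → (€388,000 − €149,000) × 0.85% × 16/365 = €89.0521
4 Oct – 31 Dec 2013: 89 days, exemption €210,000 → (€388,000 − €210,000) × 0.85% × 89/365 = €368.9233
Total = €548.7973

€548.80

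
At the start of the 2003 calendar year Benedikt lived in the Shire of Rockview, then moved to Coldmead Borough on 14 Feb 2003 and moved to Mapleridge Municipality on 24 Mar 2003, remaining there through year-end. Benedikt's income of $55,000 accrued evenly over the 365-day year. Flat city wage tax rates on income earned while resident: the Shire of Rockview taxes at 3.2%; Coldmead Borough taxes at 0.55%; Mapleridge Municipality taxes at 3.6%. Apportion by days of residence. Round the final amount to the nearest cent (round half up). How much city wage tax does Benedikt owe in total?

The Shire of Rockview, 1 Jan – 13 Feb 2003: 44 days → $55,000 × 3.2% × 44/365 = $212.1644
Coldmead Borough, 14 Feb – 23 Mar 2003: 38 days → $55,000 × 0.55% × 38/365 = $31.4932
Mapleridge Municipality, 24 Mar – 31 Dec 2003: 283 days → $55,000 × 3.6% × 283/365 = $1,535.1781
Total = $1,778.8356

$1,778.84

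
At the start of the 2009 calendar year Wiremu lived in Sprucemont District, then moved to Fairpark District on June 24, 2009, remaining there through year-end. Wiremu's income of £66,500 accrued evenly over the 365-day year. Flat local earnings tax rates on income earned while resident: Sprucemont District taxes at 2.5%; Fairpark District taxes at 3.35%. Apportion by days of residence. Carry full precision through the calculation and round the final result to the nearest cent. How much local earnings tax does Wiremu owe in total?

£1,958.29

Sprucemont District, January 1 – June 23, 2009: 174 days → £66,500 × 2.5% × 174/365 = £792.5342
Fairpark District, June 24 – December 31, 2009: 191 days → £66,500 × 3.35% × 191/365 = £1,165.7541
Total = £1,958.2884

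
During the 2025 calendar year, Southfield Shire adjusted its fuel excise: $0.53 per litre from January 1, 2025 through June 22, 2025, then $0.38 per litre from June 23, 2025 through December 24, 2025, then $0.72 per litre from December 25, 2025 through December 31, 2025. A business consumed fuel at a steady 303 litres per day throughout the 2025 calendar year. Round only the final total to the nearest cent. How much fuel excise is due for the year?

$50610.09

January 1 – June 22, 2025: 173 days × 303 litres/day = 52,419 litres at $0.53/litre → $27782.07
June 23 – December 24, 2025: 185 days × 303 litres/day = 56,055 litres at $0.38/litre → $21300.90
December 25 – December 31, 2025: 7 days × 303 litres/day = 2,121 litres at $0.72/litre → $1527.12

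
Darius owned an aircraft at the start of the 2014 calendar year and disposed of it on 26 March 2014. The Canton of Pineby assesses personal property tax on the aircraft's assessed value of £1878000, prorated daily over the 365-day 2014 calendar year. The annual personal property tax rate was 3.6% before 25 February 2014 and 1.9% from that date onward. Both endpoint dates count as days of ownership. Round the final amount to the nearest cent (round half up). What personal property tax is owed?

£13120.27

1 January – 24 February 2014: 55 days at 3.6% → £1878000 × 3.6% × 55/365 = £10187.5068
25 February – 26 March 2014: 30 days at 1.9% → £1878000 × 1.9% × 30/365 = £2932.7671
Total = £13120.2740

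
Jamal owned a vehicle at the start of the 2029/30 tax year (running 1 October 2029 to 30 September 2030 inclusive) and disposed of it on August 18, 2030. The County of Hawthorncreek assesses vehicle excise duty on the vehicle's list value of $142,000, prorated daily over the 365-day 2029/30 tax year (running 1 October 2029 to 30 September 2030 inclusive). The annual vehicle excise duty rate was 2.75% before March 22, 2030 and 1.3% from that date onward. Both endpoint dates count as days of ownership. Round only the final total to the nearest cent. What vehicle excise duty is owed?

October 1, 2029 – March 21, 2030: 172 days at 2.75% → $142,000 × 2.75% × 172/365 = $1,840.1644
March 22 – August 18, 2030: 150 days at 1.3% → $142,000 × 1.3% × 150/365 = $758.6301
Total = $2,598.7945

$2,598.79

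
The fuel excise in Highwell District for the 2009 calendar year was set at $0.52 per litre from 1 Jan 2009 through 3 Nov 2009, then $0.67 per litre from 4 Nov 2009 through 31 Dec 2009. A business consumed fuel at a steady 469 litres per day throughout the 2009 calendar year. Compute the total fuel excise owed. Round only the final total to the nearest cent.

$93,096.50

1 Jan – 3 Nov 2009: 307 days × 469 litres/day = 143,983 litres at $0.52/litre → $74,871.16
4 Nov – 31 Dec 2009: 58 days × 469 litres/day = 27,202 litres at $0.67/litre → $18,225.34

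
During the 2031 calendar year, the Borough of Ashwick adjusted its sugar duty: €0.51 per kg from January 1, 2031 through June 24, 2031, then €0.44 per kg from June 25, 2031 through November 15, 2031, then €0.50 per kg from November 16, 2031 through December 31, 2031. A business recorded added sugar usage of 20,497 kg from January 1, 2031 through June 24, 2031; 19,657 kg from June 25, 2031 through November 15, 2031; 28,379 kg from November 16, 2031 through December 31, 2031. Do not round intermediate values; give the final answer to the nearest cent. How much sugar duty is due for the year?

€33292.05

January 1 – June 24, 2031: 20,497 kg at €0.51/kg → €10453.47
June 25 – November 15, 2031: 19,657 kg at €0.44/kg → €8649.08
November 16 – December 31, 2031: 28,379 kg at €0.50/kg → €14189.50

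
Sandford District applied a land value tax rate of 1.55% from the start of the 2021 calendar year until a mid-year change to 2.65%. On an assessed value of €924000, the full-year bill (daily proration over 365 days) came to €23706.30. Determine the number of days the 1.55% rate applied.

28 days

Let d = days at the first rate; then 365 − d days at the second rate.
€924000 × [1.55%·d + 2.65%·(365−d)] / 365 = €23706.30
Solving gives d = 28, so the new rate took effect on 29 Jan 2021.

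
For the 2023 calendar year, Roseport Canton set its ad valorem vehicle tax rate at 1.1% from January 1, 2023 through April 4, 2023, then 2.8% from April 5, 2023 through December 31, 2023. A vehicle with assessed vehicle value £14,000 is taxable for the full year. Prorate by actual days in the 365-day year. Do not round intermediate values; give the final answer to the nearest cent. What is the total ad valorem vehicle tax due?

£330.71

January 1 – April 4, 2023: 94 days at 1.1% → £14,000 × 1.1% × 94/365 = £39.6603
April 5 – December 31, 2023: 271 days at 2.8% → £14,000 × 2.8% × 271/365 = £291.0466
Total = £330.7068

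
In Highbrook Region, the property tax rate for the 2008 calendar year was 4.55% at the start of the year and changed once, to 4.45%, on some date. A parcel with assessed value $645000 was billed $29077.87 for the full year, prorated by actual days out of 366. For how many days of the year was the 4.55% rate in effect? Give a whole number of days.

213 days

Let d = days at the first rate; then 366 − d days at the second rate.
$645000 × [4.55%·d + 4.45%·(366−d)] / 366 = $29077.87
Solving gives d = 213, so the new rate took effect on 1 August 2008.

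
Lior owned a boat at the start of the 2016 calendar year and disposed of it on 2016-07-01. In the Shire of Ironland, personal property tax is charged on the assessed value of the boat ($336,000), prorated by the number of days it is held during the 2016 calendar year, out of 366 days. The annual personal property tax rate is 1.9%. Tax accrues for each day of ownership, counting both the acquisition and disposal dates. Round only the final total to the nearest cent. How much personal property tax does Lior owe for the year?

Days held (2016-01-01 to 2016-07-01): 183 out of 366
Tax = $336,000 × 1.9% × 183/366 = $3,192.0000

$3,192.00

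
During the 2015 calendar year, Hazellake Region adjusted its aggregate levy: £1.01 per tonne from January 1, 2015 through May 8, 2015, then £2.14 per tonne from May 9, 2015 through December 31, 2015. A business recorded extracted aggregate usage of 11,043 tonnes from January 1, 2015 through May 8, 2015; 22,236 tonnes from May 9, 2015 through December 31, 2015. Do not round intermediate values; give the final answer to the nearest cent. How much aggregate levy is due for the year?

£58738.47

January 1 – May 8, 2015: 11,043 tonnes at £1.01/tonne → £11153.43
May 9 – December 31, 2015: 22,236 tonnes at £2.14/tonne → £47585.04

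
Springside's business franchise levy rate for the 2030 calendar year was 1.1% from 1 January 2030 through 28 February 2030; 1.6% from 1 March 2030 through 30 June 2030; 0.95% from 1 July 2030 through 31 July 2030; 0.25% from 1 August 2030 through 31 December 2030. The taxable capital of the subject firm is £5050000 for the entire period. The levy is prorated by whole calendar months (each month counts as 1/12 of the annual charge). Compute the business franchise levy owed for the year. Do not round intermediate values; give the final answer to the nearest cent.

1 January – 28 February 2030: 2 months at 1.1% → £5050000 × 1.1% × 2/12 = £9258.3333
1 March – 30 June 2030: 4 months at 1.6% → £5050000 × 1.6% × 4/12 = £26933.3333
1 July – 31 July 2030: 1 month at 0.95% → £5050000 × 0.95% × 1/12 = £3997.9167
1 August – 31 December 2030: 5 months at 0.25% → £5050000 × 0.25% × 5/12 = £5260.4167
Total = £45450.0000

£45450.00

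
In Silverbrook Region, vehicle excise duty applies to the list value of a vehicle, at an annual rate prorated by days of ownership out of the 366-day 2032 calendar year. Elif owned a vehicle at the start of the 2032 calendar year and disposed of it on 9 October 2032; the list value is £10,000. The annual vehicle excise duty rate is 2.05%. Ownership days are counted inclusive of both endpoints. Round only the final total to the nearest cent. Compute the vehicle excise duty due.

£158.51

Days held (1 January – 9 October 2032): 283 out of 366
Tax = £10,000 × 2.05% × 283/366 = £158.5109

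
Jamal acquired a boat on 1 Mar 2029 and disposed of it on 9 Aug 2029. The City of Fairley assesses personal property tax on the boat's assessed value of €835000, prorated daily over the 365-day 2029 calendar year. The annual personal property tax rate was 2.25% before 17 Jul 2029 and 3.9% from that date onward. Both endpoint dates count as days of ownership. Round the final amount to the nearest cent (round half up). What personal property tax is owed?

1 Mar – 16 Jul 2029: 138 days at 2.25% → €835000 × 2.25% × 138/365 = €7103.2192
17 Jul – 9 Aug 2029: 24 days at 3.9% → €835000 × 3.9% × 24/365 = €2141.2603
Total = €9244.4795

€9244.48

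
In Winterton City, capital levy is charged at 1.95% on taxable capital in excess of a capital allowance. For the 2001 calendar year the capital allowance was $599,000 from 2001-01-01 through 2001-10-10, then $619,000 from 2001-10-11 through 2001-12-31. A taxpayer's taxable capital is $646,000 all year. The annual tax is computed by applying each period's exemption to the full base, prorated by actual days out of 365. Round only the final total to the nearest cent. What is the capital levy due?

$828.88

2001-01-01 to 2001-10-10: 283 days, exemption $599,000 → ($646,000 − $599,000) × 1.95% × 283/365 = $710.6014
2001-10-11 to 2001-12-31: 82 days, exemption $619,000 → ($646,000 − $619,000) × 1.95% × 82/365 = $118.2822
Total = $828.8836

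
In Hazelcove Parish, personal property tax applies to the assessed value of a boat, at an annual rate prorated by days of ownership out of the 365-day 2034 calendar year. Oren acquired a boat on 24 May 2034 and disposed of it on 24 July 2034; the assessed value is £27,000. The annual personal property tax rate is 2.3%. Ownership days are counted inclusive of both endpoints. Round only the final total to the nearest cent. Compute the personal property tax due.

£105.48

Days held (24 May – 24 July 2034): 62 out of 365
Tax = £27,000 × 2.3% × 62/365 = £105.4849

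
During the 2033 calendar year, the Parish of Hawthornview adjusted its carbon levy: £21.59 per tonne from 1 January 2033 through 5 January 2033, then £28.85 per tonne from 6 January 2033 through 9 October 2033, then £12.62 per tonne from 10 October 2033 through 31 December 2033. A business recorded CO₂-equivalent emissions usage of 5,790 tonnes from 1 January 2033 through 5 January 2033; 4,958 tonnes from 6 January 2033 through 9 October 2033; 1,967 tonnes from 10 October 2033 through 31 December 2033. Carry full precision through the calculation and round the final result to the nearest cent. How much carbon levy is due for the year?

£292867.94

1 January – 5 January 2033: 5,790 tonnes at £21.59/tonne → £125006.10
6 January – 9 October 2033: 4,958 tonnes at £28.85/tonne → £143038.30
10 October – 31 December 2033: 1,967 tonnes at £12.62/tonne → £24823.54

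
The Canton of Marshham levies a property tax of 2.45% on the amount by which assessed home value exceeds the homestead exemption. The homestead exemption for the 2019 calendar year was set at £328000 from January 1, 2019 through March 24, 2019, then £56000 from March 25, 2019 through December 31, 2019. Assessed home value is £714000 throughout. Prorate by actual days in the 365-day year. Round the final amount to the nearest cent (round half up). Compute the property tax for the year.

January 1 – March 24, 2019: 83 days, exemption £328000 → (£714000 − £328000) × 2.45% × 83/365 = £2150.4959
March 25 – December 31, 2019: 282 days, exemption £56000 → (£714000 − £56000) × 2.45% × 282/365 = £12455.1288
Total = £14605.6247

£14605.62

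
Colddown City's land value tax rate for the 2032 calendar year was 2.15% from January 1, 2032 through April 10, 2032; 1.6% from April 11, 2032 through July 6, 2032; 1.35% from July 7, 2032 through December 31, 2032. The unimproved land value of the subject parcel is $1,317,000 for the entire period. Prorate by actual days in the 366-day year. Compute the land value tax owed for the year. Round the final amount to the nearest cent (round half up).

$21,469.62

January 1 – April 10, 2032: 101 days at 2.15% → $1,317,000 × 2.15% × 101/366 = $7,813.8402
April 11 – July 6, 2032: 87 days at 1.6% → $1,317,000 × 1.6% × 87/366 = $5,008.9180
July 7 – December 31, 2032: 178 days at 1.35% → $1,317,000 × 1.35% × 178/366 = $8,646.8607
Total = $21,469.6189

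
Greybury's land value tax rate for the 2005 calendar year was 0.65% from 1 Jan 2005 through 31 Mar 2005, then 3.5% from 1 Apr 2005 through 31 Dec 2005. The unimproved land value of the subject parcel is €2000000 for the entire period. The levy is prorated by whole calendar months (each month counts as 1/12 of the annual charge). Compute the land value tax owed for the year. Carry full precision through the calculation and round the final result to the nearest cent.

1 Jan – 31 Mar 2005: 3 months at 0.65% → €2000000 × 0.65% × 3/12 = €3250.0000
1 Apr – 31 Dec 2005: 9 months at 3.5% → €2000000 × 3.5% × 9/12 = €52500.0000
Total = €55750.0000

€55750.00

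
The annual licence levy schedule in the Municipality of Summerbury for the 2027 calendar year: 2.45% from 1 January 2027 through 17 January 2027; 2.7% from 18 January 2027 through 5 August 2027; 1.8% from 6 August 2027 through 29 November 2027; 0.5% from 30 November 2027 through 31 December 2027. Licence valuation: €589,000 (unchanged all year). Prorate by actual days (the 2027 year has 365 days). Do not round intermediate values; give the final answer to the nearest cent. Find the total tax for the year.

€13,013.67

1 January – 17 January 2027: 17 days at 2.45% → €589,000 × 2.45% × 17/365 = €672.1055
18 January – 5 August 2027: 200 days at 2.7% → €589,000 × 2.7% × 200/365 = €8,713.9726
6 August – 29 November 2027: 116 days at 1.8% → €589,000 × 1.8% × 116/365 = €3,369.4027
30 November – 31 December 2027: 32 days at 0.5% → €589,000 × 0.5% × 32/365 = €258.1918
Total = €13,013.6726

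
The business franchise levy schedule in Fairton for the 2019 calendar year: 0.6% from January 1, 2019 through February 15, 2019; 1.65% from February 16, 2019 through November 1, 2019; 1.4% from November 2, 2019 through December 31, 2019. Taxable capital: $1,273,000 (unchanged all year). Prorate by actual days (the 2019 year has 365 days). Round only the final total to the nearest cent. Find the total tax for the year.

$18,796.80

January 1 – February 15, 2019: 46 days at 0.6% → $1,273,000 × 0.6% × 46/365 = $962.5973
February 16 – November 1, 2019: 259 days at 1.65% → $1,273,000 × 1.65% × 259/365 = $14,904.5630
November 2 – December 31, 2019: 60 days at 1.4% → $1,273,000 × 1.4% × 60/365 = $2,929.6438
Total = $18,796.8041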